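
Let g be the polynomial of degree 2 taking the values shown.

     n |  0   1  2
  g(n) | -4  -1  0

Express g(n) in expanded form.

g(n) = -n^2 + 4n - 4

Using the Lagrange interpolation formula with nodes 0, 1, 2:
  L_0(n) = (n - 1)(n - 2) / 2
  L_1(n) = n(n - 2) / -1
  L_2(n) = n(n - 1) / 2
Then g(n) = -4·L_0(n) - 1·L_1(n) + 0·L_2(n).
Expanding and collecting terms gives g(n) = -n^2 + 4n - 4.
Check: g(2) = 0. ✓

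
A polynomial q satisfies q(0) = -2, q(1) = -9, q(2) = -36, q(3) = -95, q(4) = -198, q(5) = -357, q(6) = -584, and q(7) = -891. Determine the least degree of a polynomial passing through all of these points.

Forward differences of the values at n = 0, 1, 2, 3, 4, 5, 6, 7:
  q  : -2  -9  -36  -95  -198  -357  -584  -891
  Δ  : -7  -27  -59  -103  -159  -227  -307
  Δ^2: -20  -32  -44  -56  -68  -80
  Δ^3: -12  -12  -12  -12  -12
  Δ^4: 0  0  0  0
  Δ^5: 0  0  0
  Δ^6: 0  0
  Δ^7: 0
The third differences are constant (-12) and nonzero, while all higher differences vanish, so the minimal degree is 3.

3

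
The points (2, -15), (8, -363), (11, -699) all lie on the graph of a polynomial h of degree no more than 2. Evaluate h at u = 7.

-275

Using the Lagrange interpolation formula with nodes 2, 8, 11:
  L_0(u) = (u - 8)(u - 11) / 54
  L_1(u) = (u - 2)(u - 11) / -18
  L_2(u) = (u - 2)(u - 8) / 27
Then h(u) = -15·L_0(u) - 363·L_1(u) - 699·L_2(u).
Expanding and collecting terms gives h(u) = -6u^2 + 2u + 5.
Evaluating at u = 7: h(7) = -275.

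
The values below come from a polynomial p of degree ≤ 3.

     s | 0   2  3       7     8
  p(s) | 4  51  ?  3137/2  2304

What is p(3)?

The 4 known points determine the degree-3 polynomial uniquely.
Write p(s) = as^3 + bs^2 + cs + d. Substituting each data point gives a linear system:
  d = 4
  8a + 4b + 2c + d = 51
  343a + 49b + 7c + d = 3137/2
  512a + 64b + 8c + d = 2304
Solving the system yields a = 4, b = 4, c = -1/2, d = 4.
So p(s) = 4s³ + 4s² - (1/2)s + 4.
Then p(3) = 293/2.

293/2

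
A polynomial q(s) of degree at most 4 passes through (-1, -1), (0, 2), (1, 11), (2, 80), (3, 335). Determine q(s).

q(s) = 3s^4 + 3s^3 + 3s + 2

Write q(s) = as^4 + bs^3 + cs^2 + ds + e. Substituting each data point gives a linear system:
  a - b + c - d + e = -1
  e = 2
  a + b + c + d + e = 11
  16a + 8b + 4c + 2d + e = 80
  81a + 27b + 9c + 3d + e = 335
Solving the system yields a = 3, b = 3, c = 0, d = 3, e = 2.
So q(s) = 3s⁴ + 3s³ + 3s + 2.
Check: q(-1) = -1. ✓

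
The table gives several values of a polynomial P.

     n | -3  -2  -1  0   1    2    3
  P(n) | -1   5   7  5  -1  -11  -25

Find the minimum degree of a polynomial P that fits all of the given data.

2

Forward differences of the values at n = -3, -2, -1, 0, 1, 2, 3:
  P  : -1  5  7  5  -1  -11  -25
  Δ  : 6  2  -2  -6  -10  -14
  Δ^2: -4  -4  -4  -4  -4
  Δ^3: 0  0  0  0
  Δ^4: 0  0  0
  Δ^5: 0  0
  Δ^6: 0
The second differences are constant (-4) and nonzero, while all higher differences vanish, so the minimal degree is 2.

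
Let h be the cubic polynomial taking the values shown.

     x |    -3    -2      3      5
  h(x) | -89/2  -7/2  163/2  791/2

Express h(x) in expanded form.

Write h(x) = ax^3 + bx^2 + cx + d. Substituting each data point gives a linear system:
  -27a + 9b - 3c + d = -89/2
  -8a + 4b - 2c + d = -7/2
  27a + 9b + 3c + d = 163/2
  125a + 25b + 5c + d = 791/2
Solving the system yields a = 3, b = 2, c = -6, d = 1/2.
So h(x) = 3x^3 + 2x^2 - 6x + 1/2.
Check: h(-2) = -7/2. ✓

h(x) = 3x^3 + 2x^2 - 6x + 1/2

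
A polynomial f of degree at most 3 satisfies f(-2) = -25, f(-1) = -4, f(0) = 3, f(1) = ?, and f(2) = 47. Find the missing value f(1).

On equispaced nodes a degree-3 polynomial has vanishing fourth forward difference, so
  f(-2) - 4·f(-1) + 6·f(0) - 4·f(1) + f(2) = 0.
Substituting the known values and solving for f(1):
  -4·f(1) = -56
  f(1) = 14.

14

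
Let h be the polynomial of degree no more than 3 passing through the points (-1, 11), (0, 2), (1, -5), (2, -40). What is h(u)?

Write h(u) = au^3 + bu^2 + cu + d. Substituting each data point gives a linear system:
  -a + b - c + d = 11
  d = 2
  a + b + c + d = -5
  8a + 4b + 2c + d = -40
Solving the system yields a = -5, b = 1, c = -3, d = 2.
So h(u) = -5u^3 + u^2 - 3u + 2.
Check: h(2) = -40. ✓

h(u) = -5u^3 + u^2 - 3u + 2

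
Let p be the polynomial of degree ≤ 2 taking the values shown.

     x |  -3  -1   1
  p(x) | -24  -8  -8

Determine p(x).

Write p(x) = ax^2 + bx + c. Substituting each data point gives a linear system:
  9a - 3b + c = -24
  a - b + c = -8
  a + b + c = -8
Solving the system yields a = -2, b = 0, c = -6.
So p(x) = -2x^2 - 6.
Check: p(-3) = -24. ✓

p(x) = -2x^2 - 6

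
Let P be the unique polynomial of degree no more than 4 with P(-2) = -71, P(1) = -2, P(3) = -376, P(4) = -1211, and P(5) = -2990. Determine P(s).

Write P(s) = as^4 + bs^3 + cs^2 + ds + e. Substituting each data point gives a linear system:
  16a - 8b + 4c - 2d + e = -71
  a + b + c + d + e = -2
  81a + 27b + 9c + 3d + e = -376
  256a + 64b + 16c + 4d + e = -1211
  625a + 125b + 25c + 5d + e = -2990
Solving the system yields a = -5, b = 1, c = 1, d = -4, e = 5.
So P(s) = -5s⁴ + s³ + s² - 4s + 5.
Check: P(-2) = -71. ✓

P(s) = -5s^4 + s^3 + s^2 - 4s + 5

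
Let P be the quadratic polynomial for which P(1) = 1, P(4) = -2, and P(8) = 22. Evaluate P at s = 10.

46

Using the Lagrange interpolation formula with nodes 1, 4, 8:
  L_0(s) = (s - 4)(s - 8) / 21
  L_1(s) = (s - 1)(s - 8) / -12
  L_2(s) = (s - 1)(s - 4) / 28
Then P(s) = 1·L_0(s) - 2·L_1(s) + 22·L_2(s).
Expanding and collecting terms gives P(s) = s² - 6s + 6.
Evaluating at s = 10: P(10) = 46.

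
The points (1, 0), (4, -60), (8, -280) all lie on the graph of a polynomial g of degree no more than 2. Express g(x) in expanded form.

g(x) = -5x^2 + 5x

Using the Lagrange interpolation formula with nodes 1, 4, 8:
  L_0(x) = (x - 4)(x - 8) / 21
  L_1(x) = (x - 1)(x - 8) / -12
  L_2(x) = (x - 1)(x - 4) / 28
Then g(x) = 0·L_0(x) - 60·L_1(x) - 280·L_2(x).
Expanding and collecting terms gives g(x) = -5x^2 + 5x.
Check: g(1) = 0. ✓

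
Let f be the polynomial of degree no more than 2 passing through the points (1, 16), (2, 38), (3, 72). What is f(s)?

f(s) = 6s^2 + 4s + 6

Using the Lagrange interpolation formula with nodes 1, 2, 3:
  L_0(s) = (s - 2)(s - 3) / 2
  L_1(s) = (s - 1)(s - 3) / -1
  L_2(s) = (s - 1)(s - 2) / 2
Then f(s) = 16·L_0(s) + 38·L_1(s) + 72·L_2(s).
Expanding and collecting terms gives f(s) = 6s^2 + 4s + 6.
Check: f(2) = 38. ✓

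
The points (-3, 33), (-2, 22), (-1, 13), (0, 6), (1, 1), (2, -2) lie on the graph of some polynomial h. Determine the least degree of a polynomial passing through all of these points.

2

Forward differences of the values at s = -3, -2, -1, 0, 1, 2:
  h  : 33  22  13  6  1  -2
  Δ  : -11  -9  -7  -5  -3
  Δ^2: 2  2  2  2
  Δ^3: 0  0  0
  Δ^4: 0  0
  Δ^5: 0
The second differences are constant (2) and nonzero, while all higher differences vanish, so the minimal degree is 2.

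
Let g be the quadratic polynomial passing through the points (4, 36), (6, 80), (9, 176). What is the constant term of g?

-4

Write g(t) = at^2 + bt + c. Substituting each data point gives a linear system:
  16a + 4b + c = 36
  36a + 6b + c = 80
  81a + 9b + c = 176
Solving the system yields a = 2, b = 2, c = -4.
So g(t) = 2t^2 + 2t - 4.
The constant term is -4.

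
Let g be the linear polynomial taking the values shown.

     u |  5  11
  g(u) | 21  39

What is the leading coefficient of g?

Write g(u) = au + b. Substituting each data point gives a linear system:
  5a + b = 21
  11a + b = 39
Solving the system yields a = 3, b = 6.
So g(u) = 3u + 6.
The leading coefficient is 3.

3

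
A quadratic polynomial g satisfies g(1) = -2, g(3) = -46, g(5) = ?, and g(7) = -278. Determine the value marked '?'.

-138

The 3 known points determine the degree-2 polynomial uniquely.
Write g(s) = as^2 + bs + c. Substituting each data point gives a linear system:
  a + b + c = -2
  9a + 3b + c = -46
  49a + 7b + c = -278
Solving the system yields a = -6, b = 2, c = 2.
So g(s) = -6s^2 + 2s + 2.
Then g(5) = -138.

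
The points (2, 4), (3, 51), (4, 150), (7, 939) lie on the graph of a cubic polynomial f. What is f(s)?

Write f(s) = as^3 + bs^2 + cs + d. Substituting each data point gives a linear system:
  8a + 4b + 2c + d = 4
  27a + 9b + 3c + d = 51
  64a + 16b + 4c + d = 150
  343a + 49b + 7c + d = 939
Solving the system yields a = 3, b = -1, c = -5, d = -6.
So f(s) = 3s^3 - s^2 - 5s - 6.
Check: f(4) = 150. ✓

f(s) = 3s^3 - s^2 - 5s - 6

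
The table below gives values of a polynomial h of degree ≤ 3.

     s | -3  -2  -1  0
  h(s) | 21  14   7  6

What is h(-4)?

Forward differences of the values at s = -3, -2, -1, 0:
  h  : 21  14  7  6
  Δ  : -7  -7  -1
  Δ^2: 0  6
  Δ^3: 6
The third differences are constant, confirming degree 3.
Interpolating (Newton forward form) and evaluating at s = -4 gives h(-4) = 22.

22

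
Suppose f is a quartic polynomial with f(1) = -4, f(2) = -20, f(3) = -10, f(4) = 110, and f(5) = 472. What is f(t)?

f(t) = 2t^4 - 6t^3 - t^2 - t + 2

Write f(t) = at^4 + bt^3 + ct^2 + dt + e. Substituting each data point gives a linear system:
  a + b + c + d + e = -4
  16a + 8b + 4c + 2d + e = -20
  81a + 27b + 9c + 3d + e = -10
  256a + 64b + 16c + 4d + e = 110
  625a + 125b + 25c + 5d + e = 472
Solving the system yields a = 2, b = -6, c = -1, d = -1, e = 2.
So f(t) = 2t⁴ - 6t³ - t² - t + 2.
Check: f(2) = -20. ✓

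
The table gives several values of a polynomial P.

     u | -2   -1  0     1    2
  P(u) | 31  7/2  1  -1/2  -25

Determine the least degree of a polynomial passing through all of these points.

3

Forward differences of the values at u = -2, -1, 0, 1, 2:
  P  : 31  7/2  1  -1/2  -25
  Δ  : -55/2  -5/2  -3/2  -49/2
  Δ^2: 25  1  -23
  Δ^3: -24  -24
  Δ^4: 0
The third differences are constant (-24) and nonzero, while all higher differences vanish, so the minimal degree is 3.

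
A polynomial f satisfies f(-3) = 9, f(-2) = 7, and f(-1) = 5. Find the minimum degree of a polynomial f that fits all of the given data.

Forward differences of the values at x = -3, -2, -1:
  f  : 9  7  5
  Δ  : -2  -2
  Δ^2: 0
The first differences are constant (-2) and nonzero, while all higher differences vanish, so the minimal degree is 1.

1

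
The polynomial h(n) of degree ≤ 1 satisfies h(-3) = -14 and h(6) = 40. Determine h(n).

Write h(n) = an + b. Substituting each data point gives a linear system:
  -3a + b = -14
  6a + b = 40
Solving the system yields a = 6, b = 4.
So h(n) = 6n + 4.
Check: h(-3) = -14. ✓

h(n) = 6n + 4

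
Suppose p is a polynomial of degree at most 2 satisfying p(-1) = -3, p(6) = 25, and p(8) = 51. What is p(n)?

Write p(n) = an^2 + bn + c. Substituting each data point gives a linear system:
  a - b + c = -3
  36a + 6b + c = 25
  64a + 8b + c = 51
Solving the system yields a = 1, b = -1, c = -5.
So p(n) = n^2 - n - 5.
Check: p(6) = 25. ✓

p(n) = n^2 - n - 5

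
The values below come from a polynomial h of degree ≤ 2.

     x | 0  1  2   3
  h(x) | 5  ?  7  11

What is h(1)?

The 3 known points determine the degree-2 polynomial uniquely.
Write h(x) = ax^2 + bx + c. Substituting each data point gives a linear system:
  c = 5
  4a + 2b + c = 7
  9a + 3b + c = 11
Solving the system yields a = 1, b = -1, c = 5.
So h(x) = x^2 - x + 5.
Then h(1) = 5.

5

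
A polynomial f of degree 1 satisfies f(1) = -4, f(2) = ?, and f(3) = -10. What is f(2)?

-7

On equispaced nodes a degree-1 polynomial has vanishing second forward difference, so
  f(1) - 2·f(2) + f(3) = 0.
Substituting the known values and solving for f(2):
  -2·f(2) = 14
  f(2) = -7.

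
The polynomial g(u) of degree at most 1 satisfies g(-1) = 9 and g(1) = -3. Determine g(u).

Write g(u) = au + b. Substituting each data point gives a linear system:
  -a + b = 9
  a + b = -3
Solving the system yields a = -6, b = 3.
So g(u) = -6u + 3.
Check: g(-1) = 9. ✓

g(u) = -6u + 3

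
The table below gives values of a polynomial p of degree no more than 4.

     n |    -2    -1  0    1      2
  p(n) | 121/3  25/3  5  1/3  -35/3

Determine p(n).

p(n) = n^4 - 3n^3 - (5/3)n^2 - n + 5

Write p(n) = an^4 + bn^3 + cn^2 + dn + e. Substituting each data point gives a linear system:
  16a - 8b + 4c - 2d + e = 121/3
  a - b + c - d + e = 25/3
  e = 5
  a + b + c + d + e = 1/3
  16a + 8b + 4c + 2d + e = -35/3
Solving the system yields a = 1, b = -3, c = -5/3, d = -1, e = 5.
So p(n) = n^4 - 3n^3 - (5/3)n^2 - n + 5.
Check: p(-1) = 25/3. ✓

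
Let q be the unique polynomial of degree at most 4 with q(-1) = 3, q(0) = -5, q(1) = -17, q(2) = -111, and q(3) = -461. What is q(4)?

Forward differences of the values at s = -1, 0, 1, 2, 3:
  q  : 3  -5  -17  -111  -461
  Δ  : -8  -12  -94  -350
  Δ^2: -4  -82  -256
  Δ^3: -78  -174
  Δ^4: -96
The fourth differences are constant, confirming degree 4.
Interpolating (Newton forward form) and evaluating at s = 4 gives q(4) = -1337.

-1337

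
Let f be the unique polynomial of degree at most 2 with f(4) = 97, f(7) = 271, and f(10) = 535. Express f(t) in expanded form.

f(t) = 5t^2 + 3t + 5

Write f(t) = at^2 + bt + c. Substituting each data point gives a linear system:
  16a + 4b + c = 97
  49a + 7b + c = 271
  100a + 10b + c = 535
Solving the system yields a = 5, b = 3, c = 5.
So f(t) = 5t^2 + 3t + 5.
Check: f(10) = 535. ✓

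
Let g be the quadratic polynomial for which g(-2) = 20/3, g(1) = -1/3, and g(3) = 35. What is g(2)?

40/3

Write g(t) = at^2 + bt + c. Substituting each data point gives a linear system:
  4a - 2b + c = 20/3
  a + b + c = -1/3
  9a + 3b + c = 35
Solving the system yields a = 4, b = 5/3, c = -6.
So g(t) = 4t² + (5/3)t - 6.
Then g(2) = 40/3.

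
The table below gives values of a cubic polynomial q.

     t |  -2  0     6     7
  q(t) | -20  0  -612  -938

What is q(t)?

q(t) = -2t^3 - 6t^2 + 6t

Write q(t) = at^3 + bt^2 + ct + d. Substituting each data point gives a linear system:
  -8a + 4b - 2c + d = -20
  d = 0
  216a + 36b + 6c + d = -612
  343a + 49b + 7c + d = -938
Solving the system yields a = -2, b = -6, c = 6, d = 0.
So q(t) = -2t³ - 6t² + 6t.
Check: q(0) = 0. ✓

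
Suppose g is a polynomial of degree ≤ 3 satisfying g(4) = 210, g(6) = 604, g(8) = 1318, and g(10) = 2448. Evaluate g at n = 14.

Using the Lagrange interpolation formula with nodes 4, 6, 8, 10:
  L_0(n) = (n - 6)(n - 8)(n - 10) / -48
  L_1(n) = (n - 4)(n - 8)(n - 10) / 16
  L_2(n) = (n - 4)(n - 6)(n - 10) / -16
  L_3(n) = (n - 4)(n - 6)(n - 8) / 48
Then g(n) = 210·L_0(n) + 604·L_1(n) + 1318·L_2(n) + 2448·L_3(n).
Expanding and collecting terms gives g(n) = 2n³ + 4n² + 5n - 2.
Evaluating at n = 14: g(14) = 6340.

6340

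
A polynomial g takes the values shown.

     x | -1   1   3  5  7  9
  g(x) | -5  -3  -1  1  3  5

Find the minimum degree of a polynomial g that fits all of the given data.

1

Forward differences of the values at x = -1, 1, 3, 5, 7, 9:
  g  : -5  -3  -1  1  3  5
  Δ  : 2  2  2  2  2
  Δ^2: 0  0  0  0
  Δ^3: 0  0  0
  Δ^4: 0  0
  Δ^5: 0
The first differences are constant (2) and nonzero, while all higher differences vanish, so the minimal degree is 1.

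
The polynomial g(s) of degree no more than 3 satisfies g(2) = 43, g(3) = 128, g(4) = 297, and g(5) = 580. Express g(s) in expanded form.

g(s) = 5s^3 - 3s^2 + 5s + 5

Write g(s) = as^3 + bs^2 + cs + d. Substituting each data point gives a linear system:
  8a + 4b + 2c + d = 43
  27a + 9b + 3c + d = 128
  64a + 16b + 4c + d = 297
  125a + 25b + 5c + d = 580
Solving the system yields a = 5, b = -3, c = 5, d = 5.
So g(s) = 5s^3 - 3s^2 + 5s + 5.
Check: g(5) = 580. ✓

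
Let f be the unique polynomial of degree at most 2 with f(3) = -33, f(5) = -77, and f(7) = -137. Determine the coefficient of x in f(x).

-6

Write f(x) = ax^2 + bx + c. Substituting each data point gives a linear system:
  9a + 3b + c = -33
  25a + 5b + c = -77
  49a + 7b + c = -137
Solving the system yields a = -2, b = -6, c = 3.
So f(x) = -2x^2 - 6x + 3.
The coefficient of x is -6.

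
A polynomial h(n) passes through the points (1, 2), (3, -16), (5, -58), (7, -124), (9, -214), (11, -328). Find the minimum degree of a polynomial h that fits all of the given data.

2

Forward differences of the values at n = 1, 3, 5, 7, 9, 11:
  h  : 2  -16  -58  -124  -214  -328
  Δ  : -18  -42  -66  -90  -114
  Δ^2: -24  -24  -24  -24
  Δ^3: 0  0  0
  Δ^4: 0  0
  Δ^5: 0
The second differences are constant (-24) and nonzero, while all higher differences vanish, so the minimal degree is 2.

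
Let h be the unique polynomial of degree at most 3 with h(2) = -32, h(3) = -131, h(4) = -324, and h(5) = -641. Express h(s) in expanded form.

Using the Lagrange interpolation formula with nodes 2, 3, 4, 5:
  L_0(s) = (s - 3)(s - 4)(s - 5) / -6
  L_1(s) = (s - 2)(s - 4)(s - 5) / 2
  L_2(s) = (s - 2)(s - 3)(s - 5) / -2
  L_3(s) = (s - 2)(s - 3)(s - 4) / 6
Then h(s) = -32·L_0(s) - 131·L_1(s) - 324·L_2(s) - 641·L_3(s).
Expanding and collecting terms gives h(s) = -5s^3 - 2s^2 + 6s + 4.
Check: h(2) = -32. ✓

h(s) = -5s^3 - 2s^2 + 6s + 4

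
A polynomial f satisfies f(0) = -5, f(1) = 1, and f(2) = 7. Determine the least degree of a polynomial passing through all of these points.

1

Forward differences of the values at x = 0, 1, 2:
  f  : -5  1  7
  Δ  : 6  6
  Δ^2: 0
The first differences are constant (6) and nonzero, while all higher differences vanish, so the minimal degree is 1.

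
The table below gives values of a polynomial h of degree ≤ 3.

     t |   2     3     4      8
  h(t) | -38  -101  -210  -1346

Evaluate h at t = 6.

Using the Lagrange interpolation formula with nodes 2, 3, 4, 8:
  L_0(t) = (t - 3)(t - 4)(t - 8) / -12
  L_1(t) = (t - 2)(t - 4)(t - 8) / 5
  L_2(t) = (t - 2)(t - 3)(t - 8) / -8
  L_3(t) = (t - 2)(t - 3)(t - 4) / 120
Then h(t) = -38·L_0(t) - 101·L_1(t) - 210·L_2(t) - 1346·L_3(t).
Expanding and collecting terms gives h(t) = -2t³ - 5t² - 2.
Evaluating at t = 6: h(6) = -614.

-614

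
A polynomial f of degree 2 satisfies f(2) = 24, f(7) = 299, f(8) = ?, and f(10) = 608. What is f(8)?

390

The 3 known points determine the degree-2 polynomial uniquely.
Write f(n) = an^2 + bn + c. Substituting each data point gives a linear system:
  4a + 2b + c = 24
  49a + 7b + c = 299
  100a + 10b + c = 608
Solving the system yields a = 6, b = 1, c = -2.
So f(n) = 6n² + n - 2.
Then f(8) = 390.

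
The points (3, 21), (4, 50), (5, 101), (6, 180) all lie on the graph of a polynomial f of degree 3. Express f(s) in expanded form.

Write f(s) = as^3 + bs^2 + cs + d. Substituting each data point gives a linear system:
  27a + 9b + 3c + d = 21
  64a + 16b + 4c + d = 50
  125a + 25b + 5c + d = 101
  216a + 36b + 6c + d = 180
Solving the system yields a = 1, b = -1, c = -1, d = 6.
So f(s) = s³ - s² - s + 6.
Check: f(3) = 21. ✓

f(s) = s^3 - s^2 - s + 6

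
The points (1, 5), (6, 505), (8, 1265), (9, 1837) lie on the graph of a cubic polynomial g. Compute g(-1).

-13

Write g(s) = as^3 + bs^2 + cs + d. Substituting each data point gives a linear system:
  a + b + c + d = 5
  216a + 36b + 6c + d = 505
  512a + 64b + 8c + d = 1265
  729a + 81b + 9c + d = 1837
Solving the system yields a = 3, b = -5, c = 6, d = 1.
So g(s) = 3s^3 - 5s^2 + 6s + 1.
Then g(-1) = -13.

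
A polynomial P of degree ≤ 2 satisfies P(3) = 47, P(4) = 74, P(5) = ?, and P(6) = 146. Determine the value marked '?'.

107

On equispaced nodes a degree-2 polynomial has vanishing third forward difference, so
  - P(3) + 3·P(4) - 3·P(5) + P(6) = 0.
Substituting the known values and solving for P(5):
  -3·P(5) = -321
  P(5) = 107.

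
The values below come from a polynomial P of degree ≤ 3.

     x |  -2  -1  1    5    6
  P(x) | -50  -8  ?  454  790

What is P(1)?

10

The 4 known points determine the degree-3 polynomial uniquely.
Write P(x) = ax^3 + bx^2 + cx + d. Substituting each data point gives a linear system:
  -8a + 4b - 2c + d = -50
  -a + b - c + d = -8
  125a + 25b + 5c + d = 454
  216a + 36b + 6c + d = 790
Solving the system yields a = 4, b = -3, c = 5, d = 4.
So P(x) = 4x^3 - 3x^2 + 5x + 4.
Then P(1) = 10.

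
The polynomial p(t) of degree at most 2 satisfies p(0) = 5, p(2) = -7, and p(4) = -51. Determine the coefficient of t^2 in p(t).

Write p(t) = at^2 + bt + c. Substituting each data point gives a linear system:
  c = 5
  4a + 2b + c = -7
  16a + 4b + c = -51
Solving the system yields a = -4, b = 2, c = 5.
So p(t) = -4t^2 + 2t + 5.
The leading coefficient is -4.

-4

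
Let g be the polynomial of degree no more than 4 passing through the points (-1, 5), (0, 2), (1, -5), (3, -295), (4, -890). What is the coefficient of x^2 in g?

Write g(x) = ax^4 + bx^3 + cx^2 + dx + e. Substituting each data point gives a linear system:
  a - b + c - d + e = 5
  e = 2
  a + b + c + d + e = -5
  81a + 27b + 9c + 3d + e = -295
  256a + 64b + 16c + 4d + e = -890
Solving the system yields a = -3, b = -2, c = 1, d = -3, e = 2.
So g(x) = -3x^4 - 2x^3 + x^2 - 3x + 2.
The coefficient of x^2 is 1.

1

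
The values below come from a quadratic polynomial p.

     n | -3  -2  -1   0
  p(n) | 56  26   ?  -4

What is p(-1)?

6

On equispaced nodes a degree-2 polynomial has vanishing third forward difference, so
  - p(-3) + 3·p(-2) - 3·p(-1) + p(0) = 0.
Substituting the known values and solving for p(-1):
  -3·p(-1) = -18
  p(-1) = 6.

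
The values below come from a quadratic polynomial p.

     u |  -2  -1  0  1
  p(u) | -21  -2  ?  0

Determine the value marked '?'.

5

The 3 known points determine the degree-2 polynomial uniquely.
Write p(u) = au^2 + bu + c. Substituting each data point gives a linear system:
  4a - 2b + c = -21
  a - b + c = -2
  a + b + c = 0
Solving the system yields a = -6, b = 1, c = 5.
So p(u) = -6u^2 + u + 5.
Then p(0) = 5.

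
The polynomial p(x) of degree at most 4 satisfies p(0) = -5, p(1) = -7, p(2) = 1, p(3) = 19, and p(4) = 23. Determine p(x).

p(x) = -x^4 + 6x^3 - 6x^2 - x - 5

Using the Lagrange interpolation formula with nodes 0, 1, 2, 3, 4:
  L_0(x) = (x - 1)(x - 2)(x - 3)(x - 4) / 24
  L_1(x) = x(x - 2)(x - 3)(x - 4) / -6
  L_2(x) = x(x - 1)(x - 3)(x - 4) / 4
  L_3(x) = x(x - 1)(x - 2)(x - 4) / -6
  L_4(x) = x(x - 1)(x - 2)(x - 3) / 24
Then p(x) = -5·L_0(x) - 7·L_1(x) + 1·L_2(x) + 19·L_3(x) + 23·L_4(x).
Expanding and collecting terms gives p(x) = -x⁴ + 6x³ - 6x² - x - 5.
Check: p(4) = 23. ✓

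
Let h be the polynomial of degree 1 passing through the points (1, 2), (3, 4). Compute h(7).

8

Using the Lagrange interpolation formula with nodes 1, 3:
  L_0(x) = (x - 3) / -2
  L_1(x) = (x - 1) / 2
Then h(x) = 2·L_0(x) + 4·L_1(x).
Expanding and collecting terms gives h(x) = x + 1.
Evaluating at x = 7: h(7) = 8.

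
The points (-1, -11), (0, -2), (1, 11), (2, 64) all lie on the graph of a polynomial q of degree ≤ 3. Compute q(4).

434

Forward differences of the values at t = -1, 0, 1, 2:
  q  : -11  -2  11  64
  Δ  : 9  13  53
  Δ^2: 4  40
  Δ^3: 36
The third differences are constant, confirming degree 3.
Interpolating (Newton forward form) and evaluating at t = 4 gives q(4) = 434.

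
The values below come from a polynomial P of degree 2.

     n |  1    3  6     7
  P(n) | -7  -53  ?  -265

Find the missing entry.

The 3 known points determine the degree-2 polynomial uniquely.
Write P(n) = an^2 + bn + c. Substituting each data point gives a linear system:
  a + b + c = -7
  9a + 3b + c = -53
  49a + 7b + c = -265
Solving the system yields a = -5, b = -3, c = 1.
So P(n) = -5n^2 - 3n + 1.
Then P(6) = -197.

-197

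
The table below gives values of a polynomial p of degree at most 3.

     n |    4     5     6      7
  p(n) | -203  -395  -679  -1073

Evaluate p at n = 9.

Using the Lagrange interpolation formula with nodes 4, 5, 6, 7:
  L_0(n) = (n - 5)(n - 6)(n - 7) / -6
  L_1(n) = (n - 4)(n - 6)(n - 7) / 2
  L_2(n) = (n - 4)(n - 5)(n - 7) / -2
  L_3(n) = (n - 4)(n - 5)(n - 6) / 6
Then p(n) = -203·L_0(n) - 395·L_1(n) - 679·L_2(n) - 1073·L_3(n).
Expanding and collecting terms gives p(n) = -3n^3 - n^2 + 5.
Evaluating at n = 9: p(9) = -2263.

-2263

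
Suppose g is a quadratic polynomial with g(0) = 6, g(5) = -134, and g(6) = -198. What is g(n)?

g(n) = -6n^2 + 2n + 6

Write g(n) = an^2 + bn + c. Substituting each data point gives a linear system:
  c = 6
  25a + 5b + c = -134
  36a + 6b + c = -198
Solving the system yields a = -6, b = 2, c = 6.
So g(n) = -6n^2 + 2n + 6.
Check: g(5) = -134. ✓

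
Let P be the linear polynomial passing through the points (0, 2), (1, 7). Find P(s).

P(s) = 5s + 2

Write P(s) = as + b. Substituting each data point gives a linear system:
  b = 2
  a + b = 7
Solving the system yields a = 5, b = 2.
So P(s) = 5s + 2.
Check: P(0) = 2. ✓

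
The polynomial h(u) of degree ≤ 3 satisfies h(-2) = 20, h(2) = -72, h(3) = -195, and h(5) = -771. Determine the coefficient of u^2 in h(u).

Write h(u) = au^3 + bu^2 + cu + d. Substituting each data point gives a linear system:
  -8a + 4b - 2c + d = 20
  8a + 4b + 2c + d = -72
  27a + 9b + 3c + d = -195
  125a + 25b + 5c + d = -771
Solving the system yields a = -5, b = -5, c = -3, d = -6.
So h(u) = -5u³ - 5u² - 3u - 6.
The coefficient of u^2 is -5.

-5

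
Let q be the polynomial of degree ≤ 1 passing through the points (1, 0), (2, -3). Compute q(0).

3

Using the Lagrange interpolation formula with nodes 1, 2:
  L_0(n) = (n - 2) / -1
  L_1(n) = (n - 1) / 1
Then q(n) = 0·L_0(n) - 3·L_1(n).
Expanding and collecting terms gives q(n) = -3n + 3.
Evaluating at n = 0: q(0) = 3.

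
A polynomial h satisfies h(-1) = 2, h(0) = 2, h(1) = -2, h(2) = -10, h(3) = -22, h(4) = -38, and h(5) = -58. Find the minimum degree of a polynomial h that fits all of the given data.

Forward differences of the values at x = -1, 0, 1, 2, 3, 4, 5:
  h  : 2  2  -2  -10  -22  -38  -58
  Δ  : 0  -4  -8  -12  -16  -20
  Δ^2: -4  -4  -4  -4  -4
  Δ^3: 0  0  0  0
  Δ^4: 0  0  0
  Δ^5: 0  0
  Δ^6: 0
The second differences are constant (-4) and nonzero, while all higher differences vanish, so the minimal degree is 2.

2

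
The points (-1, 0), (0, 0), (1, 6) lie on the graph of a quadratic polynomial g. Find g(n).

g(n) = 3n^2 + 3n

Write g(n) = an^2 + bn + c. Substituting each data point gives a linear system:
  a - b + c = 0
  c = 0
  a + b + c = 6
Solving the system yields a = 3, b = 3, c = 0.
So g(n) = 3n^2 + 3n.
Check: g(0) = 0. ✓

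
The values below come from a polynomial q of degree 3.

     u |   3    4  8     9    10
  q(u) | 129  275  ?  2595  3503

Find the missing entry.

1859

The 4 known points determine the degree-3 polynomial uniquely.
Write q(u) = au^3 + bu^2 + cu + d. Substituting each data point gives a linear system:
  27a + 9b + 3c + d = 129
  64a + 16b + 4c + d = 275
  729a + 81b + 9c + d = 2595
  1000a + 100b + 10c + d = 3503
Solving the system yields a = 3, b = 5, c = 0, d = 3.
So q(u) = 3u^3 + 5u^2 + 3.
Then q(8) = 1859.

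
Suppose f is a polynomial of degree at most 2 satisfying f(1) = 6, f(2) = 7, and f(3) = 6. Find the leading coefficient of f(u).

-1

Write f(u) = au^2 + bu + c. Substituting each data point gives a linear system:
  a + b + c = 6
  4a + 2b + c = 7
  9a + 3b + c = 6
Solving the system yields a = -1, b = 4, c = 3.
So f(u) = -u² + 4u + 3.
The leading coefficient is -1.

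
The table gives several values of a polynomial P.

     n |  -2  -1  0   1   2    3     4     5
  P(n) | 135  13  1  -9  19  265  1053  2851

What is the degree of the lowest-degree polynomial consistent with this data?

Forward differences of the values at n = -2, -1, 0, 1, 2, 3, 4, 5:
  P  : 135  13  1  -9  19  265  1053  2851
  Δ  : -122  -12  -10  28  246  788  1798
  Δ^2: 110  2  38  218  542  1010
  Δ^3: -108  36  180  324  468
  Δ^4: 144  144  144  144
  Δ^5: 0  0  0
  Δ^6: 0  0
  Δ^7: 0
The fourth differences are constant (144) and nonzero, while all higher differences vanish, so the minimal degree is 4.

4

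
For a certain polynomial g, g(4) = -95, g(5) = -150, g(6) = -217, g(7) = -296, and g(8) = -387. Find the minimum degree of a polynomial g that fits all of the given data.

Forward differences of the values at x = 4, 5, 6, 7, 8:
  g  : -95  -150  -217  -296  -387
  Δ  : -55  -67  -79  -91
  Δ^2: -12  -12  -12
  Δ^3: 0  0
  Δ^4: 0
The second differences are constant (-12) and nonzero, while all higher differences vanish, so the minimal degree is 2.

2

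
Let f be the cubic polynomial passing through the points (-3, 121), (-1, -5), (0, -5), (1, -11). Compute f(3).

Using the Lagrange interpolation formula with nodes -3, -1, 0, 1:
  L_0(s) = (s + 1)s(s - 1) / -24
  L_1(s) = (s + 3)s(s - 1) / 4
  L_2(s) = (s + 3)(s + 1)(s - 1) / -3
  L_3(s) = (s + 3)(s + 1)s / 8
Then f(s) = 121·L_0(s) - 5·L_1(s) - 5·L_2(s) - 11·L_3(s).
Expanding and collecting terms gives f(s) = -6s^3 - 3s^2 + 3s - 5.
Evaluating at s = 3: f(3) = -185.

-185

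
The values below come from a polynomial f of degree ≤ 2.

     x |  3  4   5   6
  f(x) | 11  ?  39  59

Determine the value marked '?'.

On equispaced nodes a degree-2 polynomial has vanishing third forward difference, so
  - f(3) + 3·f(4) - 3·f(5) + f(6) = 0.
Substituting the known values and solving for f(4):
  3·f(4) = 69
  f(4) = 23.

23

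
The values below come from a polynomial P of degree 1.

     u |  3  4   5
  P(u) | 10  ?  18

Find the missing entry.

The 2 known points determine the degree-1 polynomial uniquely.
Write P(u) = au + b. Substituting each data point gives a linear system:
  3a + b = 10
  5a + b = 18
Solving the system yields a = 4, b = -2.
So P(u) = 4u - 2.
Then P(4) = 14.

14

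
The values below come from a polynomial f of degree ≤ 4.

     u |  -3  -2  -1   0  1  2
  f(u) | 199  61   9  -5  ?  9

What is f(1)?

The 5 known points determine the degree-4 polynomial uniquely.
Write f(u) = au^4 + bu^3 + cu^2 + du + e. Substituting each data point gives a linear system:
  81a - 27b + 9c - 3d + e = 199
  16a - 8b + 4c - 2d + e = 61
  a - b + c - d + e = 9
  e = -5
  16a + 8b + 4c + 2d + e = 9
Solving the system yields a = 1, b = -2, c = 6, d = -5, e = -5.
So f(u) = u^4 - 2u^3 + 6u^2 - 5u - 5.
Then f(1) = -5.

-5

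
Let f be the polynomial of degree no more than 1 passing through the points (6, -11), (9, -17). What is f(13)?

-25

Write f(n) = an + b. Substituting each data point gives a linear system:
  6a + b = -11
  9a + b = -17
Solving the system yields a = -2, b = 1.
So f(n) = -2n + 1.
Then f(13) = -25.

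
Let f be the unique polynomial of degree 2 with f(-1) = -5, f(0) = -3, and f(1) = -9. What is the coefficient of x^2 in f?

Write f(x) = ax^2 + bx + c. Substituting each data point gives a linear system:
  a - b + c = -5
  c = -3
  a + b + c = -9
Solving the system yields a = -4, b = -2, c = -3.
So f(x) = -4x² - 2x - 3.
The leading coefficient is -4.

-4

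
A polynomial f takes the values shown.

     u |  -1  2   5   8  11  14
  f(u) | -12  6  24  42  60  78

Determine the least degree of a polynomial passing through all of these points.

1

Forward differences of the values at u = -1, 2, 5, 8, 11, 14:
  f  : -12  6  24  42  60  78
  Δ  : 18  18  18  18  18
  Δ^2: 0  0  0  0
  Δ^3: 0  0  0
  Δ^4: 0  0
  Δ^5: 0
The first differences are constant (18) and nonzero, while all higher differences vanish, so the minimal degree is 1.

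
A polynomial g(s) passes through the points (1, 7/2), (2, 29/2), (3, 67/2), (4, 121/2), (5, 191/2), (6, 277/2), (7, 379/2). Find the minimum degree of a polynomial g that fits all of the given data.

Forward differences of the values at s = 1, 2, 3, 4, 5, 6, 7:
  g  : 7/2  29/2  67/2  121/2  191/2  277/2  379/2
  Δ  : 11  19  27  35  43  51
  Δ^2: 8  8  8  8  8
  Δ^3: 0  0  0  0
  Δ^4: 0  0  0
  Δ^5: 0  0
  Δ^6: 0
The second differences are constant (8) and nonzero, while all higher differences vanish, so the minimal degree is 2.

2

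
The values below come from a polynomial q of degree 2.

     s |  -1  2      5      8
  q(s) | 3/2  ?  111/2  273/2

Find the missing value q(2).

21/2

On equispaced nodes a degree-2 polynomial has vanishing third forward difference, so
  - q(-1) + 3·q(2) - 3·q(5) + q(8) = 0.
Substituting the known values and solving for q(2):
  3·q(2) = 63/2
  q(2) = 21/2.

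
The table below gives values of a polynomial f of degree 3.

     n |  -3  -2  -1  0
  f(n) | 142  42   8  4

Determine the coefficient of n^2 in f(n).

Write f(n) = an^3 + bn^2 + cn + d. Substituting each data point gives a linear system:
  -27a + 9b - 3c + d = 142
  -8a + 4b - 2c + d = 42
  -a + b - c + d = 8
  d = 4
Solving the system yields a = -6, b = -3, c = -1, d = 4.
So f(n) = -6n^3 - 3n^2 - n + 4.
The coefficient of n^2 is -3.

-3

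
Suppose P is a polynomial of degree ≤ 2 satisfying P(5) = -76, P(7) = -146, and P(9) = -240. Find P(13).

-500

Write P(s) = as^2 + bs + c. Substituting each data point gives a linear system:
  25a + 5b + c = -76
  49a + 7b + c = -146
  81a + 9b + c = -240
Solving the system yields a = -3, b = 1, c = -6.
So P(s) = -3s² + s - 6.
Then P(13) = -500.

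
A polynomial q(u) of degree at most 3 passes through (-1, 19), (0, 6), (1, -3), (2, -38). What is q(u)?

Write q(u) = au^3 + bu^2 + cu + d. Substituting each data point gives a linear system:
  -a + b - c + d = 19
  d = 6
  a + b + c + d = -3
  8a + 4b + 2c + d = -38
Solving the system yields a = -5, b = 2, c = -6, d = 6.
So q(u) = -5u³ + 2u² - 6u + 6.
Check: q(1) = -3. ✓

q(u) = -5u^3 + 2u^2 - 6u + 6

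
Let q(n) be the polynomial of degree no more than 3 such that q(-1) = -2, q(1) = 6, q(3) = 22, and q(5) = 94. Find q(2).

Forward differences of the values at n = -1, 1, 3, 5:
  q  : -2  6  22  94
  Δ  : 8  16  72
  Δ^2: 8  56
  Δ^3: 48
The third differences are constant, confirming degree 3.
Interpolating (Newton forward form) and evaluating at n = 2 gives q(2) = 10.

10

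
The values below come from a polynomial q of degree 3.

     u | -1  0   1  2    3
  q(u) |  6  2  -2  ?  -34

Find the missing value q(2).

The 4 known points determine the degree-3 polynomial uniquely.
Write q(u) = au^3 + bu^2 + cu + d. Substituting each data point gives a linear system:
  -a + b - c + d = 6
  d = 2
  a + b + c + d = -2
  27a + 9b + 3c + d = -34
Solving the system yields a = -1, b = 0, c = -3, d = 2.
So q(u) = -u^3 - 3u + 2.
Then q(2) = -12.

-12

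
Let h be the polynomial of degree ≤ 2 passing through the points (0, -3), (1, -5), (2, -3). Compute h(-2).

13

Using the Lagrange interpolation formula with nodes 0, 1, 2:
  L_0(u) = (u - 1)(u - 2) / 2
  L_1(u) = u(u - 2) / -1
  L_2(u) = u(u - 1) / 2
Then h(u) = -3·L_0(u) - 5·L_1(u) - 3·L_2(u).
Expanding and collecting terms gives h(u) = 2u² - 4u - 3.
Evaluating at u = -2: h(-2) = 13.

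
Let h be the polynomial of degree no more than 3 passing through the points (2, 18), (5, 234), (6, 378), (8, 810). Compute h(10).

Write h(u) = au^3 + bu^2 + cu + d. Substituting each data point gives a linear system:
  8a + 4b + 2c + d = 18
  125a + 25b + 5c + d = 234
  216a + 36b + 6c + d = 378
  512a + 64b + 8c + d = 810
Solving the system yields a = 1, b = 5, c = -2, d = -6.
So h(u) = u^3 + 5u^2 - 2u - 6.
Then h(10) = 1474.

1474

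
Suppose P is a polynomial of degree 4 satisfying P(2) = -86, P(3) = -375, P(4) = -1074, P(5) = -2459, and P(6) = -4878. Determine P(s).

Write P(s) = as^4 + bs^3 + cs^2 + ds + e. Substituting each data point gives a linear system:
  16a + 8b + 4c + 2d + e = -86
  81a + 27b + 9c + 3d + e = -375
  256a + 64b + 16c + 4d + e = -1074
  625a + 125b + 25c + 5d + e = -2459
  1296a + 216b + 36c + 6d + e = -4878
Solving the system yields a = -3, b = -4, c = -4, d = 2, e = 6.
So P(s) = -3s^4 - 4s^3 - 4s^2 + 2s + 6.
Check: P(5) = -2459. ✓

P(s) = -3s^4 - 4s^3 - 4s^2 + 2s + 6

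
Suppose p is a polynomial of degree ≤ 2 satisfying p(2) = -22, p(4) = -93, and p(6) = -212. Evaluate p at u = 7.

Using the Lagrange interpolation formula with nodes 2, 4, 6:
  L_0(u) = (u - 4)(u - 6) / 8
  L_1(u) = (u - 2)(u - 6) / -4
  L_2(u) = (u - 2)(u - 4) / 8
Then p(u) = -22·L_0(u) - 93·L_1(u) - 212·L_2(u).
Expanding and collecting terms gives p(u) = -6u^2 + (1/2)u + 1.
Evaluating at u = 7: p(7) = -579/2.

-579/2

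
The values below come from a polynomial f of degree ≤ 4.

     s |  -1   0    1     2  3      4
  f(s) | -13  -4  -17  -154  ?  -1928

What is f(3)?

-661

The 5 known points determine the degree-4 polynomial uniquely.
Write f(s) = as^4 + bs^3 + cs^2 + ds + e. Substituting each data point gives a linear system:
  a - b + c - d + e = -13
  e = -4
  a + b + c + d + e = -17
  16a + 8b + 4c + 2d + e = -154
  256a + 64b + 16c + 4d + e = -1928
Solving the system yields a = -6, b = -5, c = -5, d = 3, e = -4.
So f(s) = -6s^4 - 5s^3 - 5s^2 + 3s - 4.
Then f(3) = -661.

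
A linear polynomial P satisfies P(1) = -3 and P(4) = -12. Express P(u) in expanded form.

Write P(u) = au + b. Substituting each data point gives a linear system:
  a + b = -3
  4a + b = -12
Solving the system yields a = -3, b = 0.
So P(u) = -3u.
Check: P(1) = -3. ✓

P(u) = -3u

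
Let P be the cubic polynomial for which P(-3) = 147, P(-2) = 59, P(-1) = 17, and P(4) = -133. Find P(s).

Write P(s) = as^3 + bs^2 + cs + d. Substituting each data point gives a linear system:
  -27a + 9b - 3c + d = 147
  -8a + 4b - 2c + d = 59
  -a + b - c + d = 17
  64a + 16b + 4c + d = -133
Solving the system yields a = -3, b = 5, c = -6, d = 3.
So P(s) = -3s³ + 5s² - 6s + 3.
Check: P(-2) = 59. ✓

P(s) = -3s^3 + 5s^2 - 6s + 3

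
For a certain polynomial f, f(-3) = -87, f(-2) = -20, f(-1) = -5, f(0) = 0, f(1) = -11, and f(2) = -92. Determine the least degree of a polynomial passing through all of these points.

4

Forward differences of the values at u = -3, -2, -1, 0, 1, 2:
  f  : -87  -20  -5  0  -11  -92
  Δ  : 67  15  5  -11  -81
  Δ^2: -52  -10  -16  -70
  Δ^3: 42  -6  -54
  Δ^4: -48  -48
  Δ^5: 0
The fourth differences are constant (-48) and nonzero, while all higher differences vanish, so the minimal degree is 4.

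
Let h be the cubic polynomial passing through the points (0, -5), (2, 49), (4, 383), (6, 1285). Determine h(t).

Write h(t) = at^3 + bt^2 + ct + d. Substituting each data point gives a linear system:
  d = -5
  8a + 4b + 2c + d = 49
  64a + 16b + 4c + d = 383
  216a + 36b + 6c + d = 1285
Solving the system yields a = 6, b = -1, c = 5, d = -5.
So h(t) = 6t^3 - t^2 + 5t - 5.
Check: h(0) = -5. ✓

h(t) = 6t^3 - t^2 + 5t - 5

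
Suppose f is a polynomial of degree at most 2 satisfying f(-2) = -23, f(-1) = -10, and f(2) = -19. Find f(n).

Write f(n) = an^2 + bn + c. Substituting each data point gives a linear system:
  4a - 2b + c = -23
  a - b + c = -10
  4a + 2b + c = -19
Solving the system yields a = -4, b = 1, c = -5.
So f(n) = -4n^2 + n - 5.
Check: f(-2) = -23. ✓

f(n) = -4n^2 + n - 5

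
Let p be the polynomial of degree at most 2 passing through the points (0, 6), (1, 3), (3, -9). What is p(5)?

Using the Lagrange interpolation formula with nodes 0, 1, 3:
  L_0(n) = (n - 1)(n - 3) / 3
  L_1(n) = n(n - 3) / -2
  L_2(n) = n(n - 1) / 6
Then p(n) = 6·L_0(n) + 3·L_1(n) - 9·L_2(n).
Expanding and collecting terms gives p(n) = -n² - 2n + 6.
Evaluating at n = 5: p(5) = -29.

-29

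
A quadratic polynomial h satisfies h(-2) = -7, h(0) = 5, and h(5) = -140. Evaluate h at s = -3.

Write h(s) = as^2 + bs + c. Substituting each data point gives a linear system:
  4a - 2b + c = -7
  c = 5
  25a + 5b + c = -140
Solving the system yields a = -5, b = -4, c = 5.
So h(s) = -5s² - 4s + 5.
Then h(-3) = -28.

-28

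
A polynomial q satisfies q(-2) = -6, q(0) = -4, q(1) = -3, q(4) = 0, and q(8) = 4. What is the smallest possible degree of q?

Divided differences on the nodes -2, 0, 1, 4, 8:
  order 0: -6  -4  -3  0  4
  order 1: 1  1  1  1
  order 2: 0  0  0
  order 3: 0  0
  order 4: 0
The order-1 divided differences are all 1 (nonzero) and every higher order vanishes, so the data lies on a polynomial of degree exactly 1.

1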